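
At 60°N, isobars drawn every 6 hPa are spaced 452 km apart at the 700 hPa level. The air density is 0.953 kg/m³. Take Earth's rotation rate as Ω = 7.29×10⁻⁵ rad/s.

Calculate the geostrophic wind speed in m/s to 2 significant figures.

Coriolis parameter at 60°N:
f = 2Ω sin φ = 2 × 7.29×10⁻⁵ × sin 60° = 1.26×10⁻⁴ s⁻¹
Pressure gradient: |∂P/∂n| = 600 Pa / 452000 m = 1.33×10⁻³ Pa/m
Geostrophic balance (pressure-gradient force = Coriolis force):
V_g = (1/(fρ)) |∂P/∂n| = 1.33×10⁻³ / (1.26×10⁻⁴ × 0.953) = 11.0 m/s

11 m/s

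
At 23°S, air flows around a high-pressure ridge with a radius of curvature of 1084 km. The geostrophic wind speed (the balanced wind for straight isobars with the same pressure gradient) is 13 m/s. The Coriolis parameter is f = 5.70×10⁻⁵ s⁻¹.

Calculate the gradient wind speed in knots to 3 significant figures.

Around a high, pressure-gradient force acts outward with centrifugal, so Coriolis balances both:
fV = (1/ρ)|∂P/∂n| + V²/R  →  V² − fR·V + fR·V_g = 0
With fR = 5.70×10⁻⁵ × 1084×10³ m = 61.8 m/s:
V = [fR − √((fR)² − 4 fR V_g)]/2 = [61.8 − √(61.8² − 4×61.8×13)]/2 = 18.6 m/s
Supergeostrophic (V > V_g = 13 m/s), as expected around a high.
Converting: 18.6 m/s × 1.944 = 36.2 knots

36.2 knots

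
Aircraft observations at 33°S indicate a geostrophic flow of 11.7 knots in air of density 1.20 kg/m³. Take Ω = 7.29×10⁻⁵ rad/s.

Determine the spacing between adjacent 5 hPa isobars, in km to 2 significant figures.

870 km

Coriolis parameter at 33°S:
f = 2Ω sin φ = 2 × 7.29×10⁻⁵ × sin 33° = 7.94×10⁻⁵ s⁻¹
Wind speed in SI: 11.7 knots = 6.02 m/s
Geostrophic balance rearranged: |∂P/∂n| = f ρ V_g
|∂P/∂n| = 7.94×10⁻⁵ × 1.20 × 6.02 = 5.74×10⁻⁴ Pa/m
Isobar spacing: Δn = ΔP/|∂P/∂n| = 500 Pa / 5.74×10⁻⁴ Pa/m = 871763 m ≈ 870 km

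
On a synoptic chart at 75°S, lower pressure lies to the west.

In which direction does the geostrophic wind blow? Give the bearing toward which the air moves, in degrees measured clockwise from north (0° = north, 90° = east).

180°

The pressure-gradient force points toward the west (bearing 270°).
Geostrophic balance: in the Southern Hemisphere the Coriolis force deflects motion to the left, so the geostrophic wind blows 90° to the left of the pressure-gradient force (low pressure on the right).
Rotating 270° by 90° counterclockwise gives 180° — the wind blows toward the south.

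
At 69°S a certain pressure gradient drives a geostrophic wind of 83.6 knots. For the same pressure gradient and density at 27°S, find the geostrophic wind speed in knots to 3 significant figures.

172 knots

With the same pressure gradient and density, V_g ∝ 1/f ∝ 1/sin φ.
V₂ = V₁ · sin φ₁ / sin φ₂ = 83.6 × sin 69° / sin 27°
V₂ = 83.6 × 0.9336/0.4540 = 172 knots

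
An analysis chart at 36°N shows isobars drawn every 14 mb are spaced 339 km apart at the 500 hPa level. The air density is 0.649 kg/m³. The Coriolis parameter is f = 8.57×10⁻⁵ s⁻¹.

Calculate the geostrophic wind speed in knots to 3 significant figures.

Pressure gradient: |∂P/∂n| = 1400 Pa / 339000 m = 4.13×10⁻³ Pa/m
Geostrophic balance (pressure-gradient force = Coriolis force):
V_g = (1/(fρ)) |∂P/∂n| = 4.13×10⁻³ / (8.57×10⁻⁵ × 0.649) = 74.3 m/s
Converting: 74.3 m/s × 1.944 = 144 knots

144 knots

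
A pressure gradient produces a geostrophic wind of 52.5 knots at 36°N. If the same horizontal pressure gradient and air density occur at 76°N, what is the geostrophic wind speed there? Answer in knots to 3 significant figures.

31.8 knots

With the same pressure gradient and density, V_g ∝ 1/f ∝ 1/sin φ.
V₂ = V₁ · sin φ₁ / sin φ₂ = 52.5 × sin 36° / sin 76°
V₂ = 52.5 × 0.5878/0.9703 = 31.8 knots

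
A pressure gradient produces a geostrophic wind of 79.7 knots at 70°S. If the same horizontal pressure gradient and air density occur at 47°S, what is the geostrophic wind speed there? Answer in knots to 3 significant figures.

102 knots

With the same pressure gradient and density, V_g ∝ 1/f ∝ 1/sin φ.
V₂ = V₁ · sin φ₁ / sin φ₂ = 79.7 × sin 70° / sin 47°
V₂ = 79.7 × 0.9397/0.7314 = 102 knots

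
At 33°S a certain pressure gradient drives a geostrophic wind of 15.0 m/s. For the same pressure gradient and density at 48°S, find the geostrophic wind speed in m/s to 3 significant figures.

11.0 m/s

With the same pressure gradient and density, V_g ∝ 1/f ∝ 1/sin φ.
V₂ = V₁ · sin φ₁ / sin φ₂ = 15.0 × sin 33° / sin 48°
V₂ = 15.0 × 0.5446/0.7431 = 11.0 m/s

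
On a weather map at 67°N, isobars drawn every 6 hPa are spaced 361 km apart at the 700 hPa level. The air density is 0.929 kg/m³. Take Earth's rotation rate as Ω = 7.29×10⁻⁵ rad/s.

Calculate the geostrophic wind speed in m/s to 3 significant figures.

Coriolis parameter at 67°N:
f = 2Ω sin φ = 2 × 7.29×10⁻⁵ × sin 67° = 1.34×10⁻⁴ s⁻¹
Pressure gradient: |∂P/∂n| = 600 Pa / 361000 m = 1.66×10⁻³ Pa/m
Geostrophic balance (pressure-gradient force = Coriolis force):
V_g = (1/(fρ)) |∂P/∂n| = 1.66×10⁻³ / (1.34×10⁻⁴ × 0.929) = 13.3 m/s

13.3 m/s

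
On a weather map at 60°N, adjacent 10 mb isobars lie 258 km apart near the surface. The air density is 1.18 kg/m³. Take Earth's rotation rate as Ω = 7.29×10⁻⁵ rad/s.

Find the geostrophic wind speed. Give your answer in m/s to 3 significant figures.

Coriolis parameter at 60°N:
f = 2Ω sin φ = 2 × 7.29×10⁻⁵ × sin 60° = 1.26×10⁻⁴ s⁻¹
Pressure gradient: |∂P/∂n| = 1000 Pa / 258000 m = 3.88×10⁻³ Pa/m
Geostrophic balance (pressure-gradient force = Coriolis force):
V_g = (1/(fρ)) |∂P/∂n| = 3.88×10⁻³ / (1.26×10⁻⁴ × 1.18) = 26.0 m/s

26.0 m/s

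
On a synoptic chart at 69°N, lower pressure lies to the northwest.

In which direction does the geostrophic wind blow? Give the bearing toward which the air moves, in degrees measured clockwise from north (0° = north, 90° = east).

045°

The pressure-gradient force points toward the northwest (bearing 315°).
Geostrophic balance: in the Northern Hemisphere the Coriolis force deflects motion to the right, so the geostrophic wind blows 90° to the right of the pressure-gradient force (low pressure on the left).
Rotating 315° by 90° clockwise gives 045° — the wind blows toward the northeast.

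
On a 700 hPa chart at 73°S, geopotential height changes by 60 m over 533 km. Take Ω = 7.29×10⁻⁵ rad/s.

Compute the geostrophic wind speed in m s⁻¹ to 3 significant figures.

7.92 m s⁻¹

Coriolis parameter at 73°S:
f = 2Ω sin φ = 2 × 7.29×10⁻⁵ × sin 73° = 1.39×10⁻⁴ s⁻¹
Height gradient: |∂Z/∂n| = 60 m / 533000 m = 1.13×10⁻⁴
On a pressure surface, geostrophic balance gives V_g = (g/f)|∂Z/∂n|:
V_g = 9.81 × 1.13×10⁻⁴ / 1.39×10⁻⁴ = 7.92 m/s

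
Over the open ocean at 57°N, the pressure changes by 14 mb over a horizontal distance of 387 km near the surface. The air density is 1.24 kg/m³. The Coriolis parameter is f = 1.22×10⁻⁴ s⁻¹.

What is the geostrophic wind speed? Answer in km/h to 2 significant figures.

Pressure gradient: |∂P/∂n| = 1400 Pa / 387000 m = 3.62×10⁻³ Pa/m
Geostrophic balance (pressure-gradient force = Coriolis force):
V_g = (1/(fρ)) |∂P/∂n| = 3.62×10⁻³ / (1.22×10⁻⁴ × 1.24) = 23.9 m/s
Converting: 23.9 m/s × 3.6 = 86 km/h

86 km/h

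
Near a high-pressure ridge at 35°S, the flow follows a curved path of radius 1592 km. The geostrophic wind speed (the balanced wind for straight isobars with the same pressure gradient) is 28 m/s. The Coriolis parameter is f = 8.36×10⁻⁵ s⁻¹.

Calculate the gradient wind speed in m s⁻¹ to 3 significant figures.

40.1 m s⁻¹

Around a high, pressure-gradient force acts outward with centrifugal, so Coriolis balances both:
fV = (1/ρ)|∂P/∂n| + V²/R  →  V² − fR·V + fR·V_g = 0
With fR = 8.36×10⁻⁵ × 1592×10³ m = 133 m/s:
V = [fR − √((fR)² − 4 fR V_g)]/2 = [133 − √(133² − 4×133×28)]/2 = 40.1 m/s
Supergeostrophic (V > V_g = 28 m/s), as expected around a high.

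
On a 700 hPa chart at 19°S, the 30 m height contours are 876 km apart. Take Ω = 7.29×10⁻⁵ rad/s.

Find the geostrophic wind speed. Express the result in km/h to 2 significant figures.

Coriolis parameter at 19°S:
f = 2Ω sin φ = 2 × 7.29×10⁻⁵ × sin 19° = 4.75×10⁻⁵ s⁻¹
Height gradient: |∂Z/∂n| = 30 m / 876000 m = 3.42×10⁻⁵
On a pressure surface, geostrophic balance gives V_g = (g/f)|∂Z/∂n|:
V_g = 9.81 × 3.42×10⁻⁵ / 4.75×10⁻⁵ = 7.08 m/s
Converting: 7.08 m/s × 3.6 = 25 km/h

25 km/h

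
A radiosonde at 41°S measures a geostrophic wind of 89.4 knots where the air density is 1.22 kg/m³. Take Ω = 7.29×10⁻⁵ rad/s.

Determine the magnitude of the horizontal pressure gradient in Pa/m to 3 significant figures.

Coriolis parameter at 41°S:
f = 2Ω sin φ = 2 × 7.29×10⁻⁵ × sin 41° = 9.57×10⁻⁵ s⁻¹
Wind speed in SI: 89.4 knots = 46.0 m/s
Geostrophic balance rearranged: |∂P/∂n| = f ρ V_g
|∂P/∂n| = 9.57×10⁻⁵ × 1.22 × 46.0 = 5.37×10⁻³ Pa/m

5.37×10⁻³ Pa/m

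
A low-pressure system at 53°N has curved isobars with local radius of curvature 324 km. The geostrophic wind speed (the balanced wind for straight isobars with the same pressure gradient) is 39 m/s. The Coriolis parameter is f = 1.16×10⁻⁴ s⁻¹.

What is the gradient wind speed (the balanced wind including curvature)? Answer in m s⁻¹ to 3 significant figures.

Around a low, centrifugal force acts outward with Coriolis, so pressure-gradient force balances both:
(1/ρ)|∂P/∂n| = fV + V²/R  →  V² + fR·V − fR·V_g = 0
With fR = 1.16×10⁻⁴ × 324×10³ m = 37.6 m/s:
V = [−fR + √((fR)² + 4 fR V_g)]/2 = [−37.6 + √(37.6² + 4×37.6×39)]/2 = 23.9 m/s
Subgeostrophic (V < V_g = 39 m/s), as expected around a low.

23.9 m s⁻¹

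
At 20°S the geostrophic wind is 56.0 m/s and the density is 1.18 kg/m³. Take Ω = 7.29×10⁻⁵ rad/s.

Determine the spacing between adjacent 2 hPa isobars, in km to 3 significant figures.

60.7 km

Coriolis parameter at 20°S:
f = 2Ω sin φ = 2 × 7.29×10⁻⁵ × sin 20° = 4.99×10⁻⁵ s⁻¹
Geostrophic balance rearranged: |∂P/∂n| = f ρ V_g
|∂P/∂n| = 4.99×10⁻⁵ × 1.18 × 56.0 = 3.30×10⁻³ Pa/m
Isobar spacing: Δn = ΔP/|∂P/∂n| = 200 Pa / 3.30×10⁻³ Pa/m = 60695 m ≈ 60.7 km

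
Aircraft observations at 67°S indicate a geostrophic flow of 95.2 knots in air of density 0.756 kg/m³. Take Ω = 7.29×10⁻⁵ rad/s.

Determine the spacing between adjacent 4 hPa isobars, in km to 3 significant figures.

80.5 km

Coriolis parameter at 67°S:
f = 2Ω sin φ = 2 × 7.29×10⁻⁵ × sin 67° = 1.34×10⁻⁴ s⁻¹
Wind speed in SI: 95.2 knots = 49.0 m/s
Geostrophic balance rearranged: |∂P/∂n| = f ρ V_g
|∂P/∂n| = 1.34×10⁻⁴ × 0.756 × 49.0 = 4.97×10⁻³ Pa/m
Isobar spacing: Δn = ΔP/|∂P/∂n| = 400 Pa / 4.97×10⁻³ Pa/m = 80497 m ≈ 80.5 km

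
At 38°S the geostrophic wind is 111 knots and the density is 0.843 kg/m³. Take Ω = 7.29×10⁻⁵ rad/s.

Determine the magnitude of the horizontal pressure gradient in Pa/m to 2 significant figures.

4.3×10⁻³ Pa/m

Coriolis parameter at 38°S:
f = 2Ω sin φ = 2 × 7.29×10⁻⁵ × sin 38° = 8.98×10⁻⁵ s⁻¹
Wind speed in SI: 111 knots = 57.1 m/s
Geostrophic balance rearranged: |∂P/∂n| = f ρ V_g
|∂P/∂n| = 8.98×10⁻⁵ × 0.843 × 57.1 = 4.32×10⁻³ Pa/m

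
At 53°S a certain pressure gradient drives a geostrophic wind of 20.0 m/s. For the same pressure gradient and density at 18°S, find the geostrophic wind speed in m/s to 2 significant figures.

With the same pressure gradient and density, V_g ∝ 1/f ∝ 1/sin φ.
V₂ = V₁ · sin φ₁ / sin φ₂ = 20.0 × sin 53° / sin 18°
V₂ = 20.0 × 0.7986/0.3090 = 52 m/s

52 m/s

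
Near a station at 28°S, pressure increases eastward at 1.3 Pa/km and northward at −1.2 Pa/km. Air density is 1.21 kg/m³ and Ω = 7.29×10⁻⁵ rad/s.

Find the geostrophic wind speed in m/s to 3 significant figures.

21.4 m/s

Coriolis parameter at 28°S:
f = 2Ω sin φ = 2 × 7.29×10⁻⁵ × sin 28° = 6.84×10⁻⁵ s⁻¹
In the Southern Hemisphere f is negative: f = −6.84×10⁻⁵ s⁻¹.
Component geostrophic relations (x east, y north):
u_g = −(1/(fρ)) ∂P/∂y,  v_g = (1/(fρ)) ∂P/∂x
u_g = −(−1.2×10⁻³)/(−6.84×10⁻⁵ × 1.21) = −14.5 m/s;  v_g = (1.3×10⁻³)/(−6.84×10⁻⁵ × 1.21) = −15.7 m/s
|V_g| = √(u_g² + v_g²) = 21.4 m/s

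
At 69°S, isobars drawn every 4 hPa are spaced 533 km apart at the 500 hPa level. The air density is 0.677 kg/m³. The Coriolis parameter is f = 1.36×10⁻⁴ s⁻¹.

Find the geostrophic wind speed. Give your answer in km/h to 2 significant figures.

Pressure gradient: |∂P/∂n| = 400 Pa / 533000 m = 7.50×10⁻⁴ Pa/m
Geostrophic balance (pressure-gradient force = Coriolis force):
V_g = (1/(fρ)) |∂P/∂n| = 7.50×10⁻⁴ / (1.36×10⁻⁴ × 0.677) = 8.15 m/s
Converting: 8.15 m/s × 3.6 = 29 km/h

29 km/h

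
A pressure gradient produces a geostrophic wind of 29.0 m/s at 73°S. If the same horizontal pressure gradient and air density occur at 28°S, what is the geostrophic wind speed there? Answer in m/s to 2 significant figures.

59 m/s

With the same pressure gradient and density, V_g ∝ 1/f ∝ 1/sin φ.
V₂ = V₁ · sin φ₁ / sin φ₂ = 29.0 × sin 73° / sin 28°
V₂ = 29.0 × 0.9563/0.4695 = 59 m/s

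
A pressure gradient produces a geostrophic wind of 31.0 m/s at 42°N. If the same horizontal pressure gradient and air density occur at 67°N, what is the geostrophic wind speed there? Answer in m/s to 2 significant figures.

With the same pressure gradient and density, V_g ∝ 1/f ∝ 1/sin φ.
V₂ = V₁ · sin φ₁ / sin φ₂ = 31.0 × sin 42° / sin 67°
V₂ = 31.0 × 0.6691/0.9205 = 23 m/s

23 m/s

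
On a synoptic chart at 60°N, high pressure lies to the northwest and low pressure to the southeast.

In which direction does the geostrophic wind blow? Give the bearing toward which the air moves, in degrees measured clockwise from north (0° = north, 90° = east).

The pressure-gradient force points toward the southeast (bearing 135°).
Geostrophic balance: in the Northern Hemisphere the Coriolis force deflects motion to the right, so the geostrophic wind blows 90° to the right of the pressure-gradient force (low pressure on the left).
Rotating 135° by 90° clockwise gives 225° — the wind blows toward the southwest.

225°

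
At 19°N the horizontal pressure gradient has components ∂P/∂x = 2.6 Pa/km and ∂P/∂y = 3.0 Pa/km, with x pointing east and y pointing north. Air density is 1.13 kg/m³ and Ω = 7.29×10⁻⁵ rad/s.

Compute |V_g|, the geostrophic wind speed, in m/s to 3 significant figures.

Coriolis parameter at 19°N:
f = 2Ω sin φ = 2 × 7.29×10⁻⁵ × sin 19° = 4.75×10⁻⁵ s⁻¹
Component geostrophic relations (x east, y north):
u_g = −(1/(fρ)) ∂P/∂y,  v_g = (1/(fρ)) ∂P/∂x
u_g = −(3.0×10⁻³)/(4.75×10⁻⁵ × 1.13) = −55.9 m/s;  v_g = (2.6×10⁻³)/(4.75×10⁻⁵ × 1.13) = 48.5 m/s
|V_g| = √(u_g² + v_g²) = 74.0 m/s

74.0 m/s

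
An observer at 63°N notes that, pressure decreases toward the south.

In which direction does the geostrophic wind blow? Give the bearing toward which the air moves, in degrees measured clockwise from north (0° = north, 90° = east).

The pressure-gradient force points toward the south (bearing 180°).
Geostrophic balance: in the Northern Hemisphere the Coriolis force deflects motion to the right, so the geostrophic wind blows 90° to the right of the pressure-gradient force (low pressure on the left).
Rotating 180° by 90° clockwise gives 270° — the wind blows toward the west.

270°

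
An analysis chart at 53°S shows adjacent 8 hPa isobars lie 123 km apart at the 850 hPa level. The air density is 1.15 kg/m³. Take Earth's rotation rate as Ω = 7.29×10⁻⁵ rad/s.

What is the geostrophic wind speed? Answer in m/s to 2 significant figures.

49 m/s

Coriolis parameter at 53°S:
f = 2Ω sin φ = 2 × 7.29×10⁻⁵ × sin 53° = 1.16×10⁻⁴ s⁻¹
Pressure gradient: |∂P/∂n| = 800 Pa / 123000 m = 6.50×10⁻³ Pa/m
Geostrophic balance (pressure-gradient force = Coriolis force):
V_g = (1/(fρ)) |∂P/∂n| = 6.50×10⁻³ / (1.16×10⁻⁴ × 1.15) = 48.6 m/s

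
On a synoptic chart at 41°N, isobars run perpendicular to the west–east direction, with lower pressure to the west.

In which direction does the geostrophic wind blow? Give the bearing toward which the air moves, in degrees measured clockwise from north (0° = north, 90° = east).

000°

The pressure-gradient force points toward the west (bearing 270°).
Geostrophic balance: in the Northern Hemisphere the Coriolis force deflects motion to the right, so the geostrophic wind blows 90° to the right of the pressure-gradient force (low pressure on the left).
Rotating 270° by 90° clockwise gives 000° — the wind blows toward the north.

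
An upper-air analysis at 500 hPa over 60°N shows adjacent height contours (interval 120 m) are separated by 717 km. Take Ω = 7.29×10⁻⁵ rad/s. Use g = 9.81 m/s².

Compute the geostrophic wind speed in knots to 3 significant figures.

25.3 knots

Coriolis parameter at 60°N:
f = 2Ω sin φ = 2 × 7.29×10⁻⁵ × sin 60° = 1.26×10⁻⁴ s⁻¹
Height gradient: |∂Z/∂n| = 120 m / 717000 m = 1.67×10⁻⁴
On a pressure surface, geostrophic balance gives V_g = (g/f)|∂Z/∂n|:
V_g = 9.81 × 1.67×10⁻⁴ / 1.26×10⁻⁴ = 13.0 m/s
Converting: 13.0 m/s × 1.944 = 25.3 knots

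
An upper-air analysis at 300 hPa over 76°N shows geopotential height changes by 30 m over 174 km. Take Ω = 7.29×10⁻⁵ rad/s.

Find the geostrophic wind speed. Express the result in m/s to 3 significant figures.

Coriolis parameter at 76°N:
f = 2Ω sin φ = 2 × 7.29×10⁻⁵ × sin 76° = 1.41×10⁻⁴ s⁻¹
Height gradient: |∂Z/∂n| = 30 m / 174000 m = 1.72×10⁻⁴
On a pressure surface, geostrophic balance gives V_g = (g/f)|∂Z/∂n|:
V_g = 9.81 × 1.72×10⁻⁴ / 1.41×10⁻⁴ = 12.0 m/s

12.0 m/s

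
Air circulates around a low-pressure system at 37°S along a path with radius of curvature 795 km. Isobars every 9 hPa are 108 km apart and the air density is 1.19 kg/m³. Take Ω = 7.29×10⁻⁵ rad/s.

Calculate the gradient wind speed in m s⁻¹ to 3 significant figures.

47.5 m s⁻¹

Coriolis parameter at 37°S:
f = 2Ω sin φ = 2 × 7.29×10⁻⁵ × sin 37° = 8.77×10⁻⁵ s⁻¹
Pressure gradient: |∂P/∂n| = 900 Pa / 108000 m = 8.33×10⁻³ Pa/m
Geostrophic speed: V_g = |∂P/∂n|/(fρ) = 8.33×10⁻³/(8.77×10⁻⁵ × 1.19) = 79.8 m/s
Around a low, centrifugal force acts outward with Coriolis, so pressure-gradient force balances both:
(1/ρ)|∂P/∂n| = fV + V²/R  →  V² + fR·V − fR·V_g = 0
With fR = 8.77×10⁻⁵ × 795×10³ m = 69.8 m/s:
V = [−fR + √((fR)² + 4 fR V_g)]/2 = [−69.8 + √(69.8² + 4×69.8×79.8)]/2 = 47.5 m/s
Subgeostrophic (V < V_g = 79.8 m/s), as expected around a low.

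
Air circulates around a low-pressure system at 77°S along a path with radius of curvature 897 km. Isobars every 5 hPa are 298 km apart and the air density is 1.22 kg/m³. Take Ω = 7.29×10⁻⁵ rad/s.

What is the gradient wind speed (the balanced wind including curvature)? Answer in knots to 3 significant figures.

17.6 knots

Coriolis parameter at 77°S:
f = 2Ω sin φ = 2 × 7.29×10⁻⁵ × sin 77° = 1.42×10⁻⁴ s⁻¹
Pressure gradient: |∂P/∂n| = 500 Pa / 298000 m = 1.68×10⁻³ Pa/m
Geostrophic speed: V_g = |∂P/∂n|/(fρ) = 1.68×10⁻³/(1.42×10⁻⁴ × 1.22) = 9.68 m/s
Around a low, centrifugal force acts outward with Coriolis, so pressure-gradient force balances both:
(1/ρ)|∂P/∂n| = fV + V²/R  →  V² + fR·V − fR·V_g = 0
With fR = 1.42×10⁻⁴ × 897×10³ m = 127 m/s:
V = [−fR + √((fR)² + 4 fR V_g)]/2 = [−127 + √(127² + 4×127×9.68)]/2 = 9.04 m/s
Subgeostrophic (V < V_g = 9.68 m/s), as expected around a low.
Converting: 9.04 m/s × 1.944 = 17.6 knots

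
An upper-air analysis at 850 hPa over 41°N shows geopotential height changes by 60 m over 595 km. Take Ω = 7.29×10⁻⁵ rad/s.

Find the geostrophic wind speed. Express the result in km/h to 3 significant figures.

Coriolis parameter at 41°N:
f = 2Ω sin φ = 2 × 7.29×10⁻⁵ × sin 41° = 9.57×10⁻⁵ s⁻¹
Height gradient: |∂Z/∂n| = 60 m / 595000 m = 1.01×10⁻⁴
On a pressure surface, geostrophic balance gives V_g = (g/f)|∂Z/∂n|:
V_g = 9.81 × 1.01×10⁻⁴ / 9.57×10⁻⁵ = 10.3 m/s
Converting: 10.3 m/s × 3.6 = 37.2 km/h

37.2 km/h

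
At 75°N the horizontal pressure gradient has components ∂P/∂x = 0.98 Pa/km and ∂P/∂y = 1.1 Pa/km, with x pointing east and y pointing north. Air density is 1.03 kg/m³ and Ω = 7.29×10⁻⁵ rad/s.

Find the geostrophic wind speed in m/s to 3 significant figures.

Coriolis parameter at 75°N:
f = 2Ω sin φ = 2 × 7.29×10⁻⁵ × sin 75° = 1.41×10⁻⁴ s⁻¹
Component geostrophic relations (x east, y north):
u_g = −(1/(fρ)) ∂P/∂y,  v_g = (1/(fρ)) ∂P/∂x
u_g = −(1.1×10⁻³)/(1.41×10⁻⁴ × 1.03) = −7.58 m/s;  v_g = (0.98×10⁻³)/(1.41×10⁻⁴ × 1.03) = 6.76 m/s
|V_g| = √(u_g² + v_g²) = 10.2 m/s

10.2 m/s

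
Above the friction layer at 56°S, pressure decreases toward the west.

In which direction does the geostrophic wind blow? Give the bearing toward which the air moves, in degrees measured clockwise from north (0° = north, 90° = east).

The pressure-gradient force points toward the west (bearing 270°).
Geostrophic balance: in the Southern Hemisphere the Coriolis force deflects motion to the left, so the geostrophic wind blows 90° to the left of the pressure-gradient force (low pressure on the right).
Rotating 270° by 90° counterclockwise gives 180° — the wind blows toward the south.

180°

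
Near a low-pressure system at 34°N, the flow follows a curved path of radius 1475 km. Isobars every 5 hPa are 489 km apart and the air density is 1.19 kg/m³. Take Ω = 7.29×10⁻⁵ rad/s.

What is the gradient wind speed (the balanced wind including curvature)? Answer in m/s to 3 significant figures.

Coriolis parameter at 34°N:
f = 2Ω sin φ = 2 × 7.29×10⁻⁵ × sin 34° = 8.15×10⁻⁵ s⁻¹
Pressure gradient: |∂P/∂n| = 500 Pa / 489000 m = 1.02×10⁻³ Pa/m
Geostrophic speed: V_g = |∂P/∂n|/(fρ) = 1.02×10⁻³/(8.15×10⁻⁵ × 1.19) = 10.5 m/s
Around a low, centrifugal force acts outward with Coriolis, so pressure-gradient force balances both:
(1/ρ)|∂P/∂n| = fV + V²/R  →  V² + fR·V − fR·V_g = 0
With fR = 8.15×10⁻⁵ × 1475×10³ m = 120 m/s:
V = [−fR + √((fR)² + 4 fR V_g)]/2 = [−120 + √(120² + 4×120×10.5)]/2 = 9.75 m/s
Subgeostrophic (V < V_g = 10.5 m/s), as expected around a low.

9.75 m/s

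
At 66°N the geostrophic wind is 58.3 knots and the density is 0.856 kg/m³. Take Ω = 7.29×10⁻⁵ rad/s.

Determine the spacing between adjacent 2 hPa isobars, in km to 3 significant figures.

Coriolis parameter at 66°N:
f = 2Ω sin φ = 2 × 7.29×10⁻⁵ × sin 66° = 1.33×10⁻⁴ s⁻¹
Wind speed in SI: 58.3 knots = 30.0 m/s
Geostrophic balance rearranged: |∂P/∂n| = f ρ V_g
|∂P/∂n| = 1.33×10⁻⁴ × 0.856 × 30.0 = 3.42×10⁻³ Pa/m
Isobar spacing: Δn = ΔP/|∂P/∂n| = 200 Pa / 3.42×10⁻³ Pa/m = 58487 m ≈ 58.5 km

58.5 km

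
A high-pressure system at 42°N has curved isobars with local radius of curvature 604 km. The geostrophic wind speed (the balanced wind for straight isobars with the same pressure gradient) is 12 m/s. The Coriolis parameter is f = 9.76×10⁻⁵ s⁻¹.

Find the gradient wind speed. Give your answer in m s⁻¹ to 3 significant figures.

Around a high, pressure-gradient force acts outward with centrifugal, so Coriolis balances both:
fV = (1/ρ)|∂P/∂n| + V²/R  →  V² − fR·V + fR·V_g = 0
With fR = 9.76×10⁻⁵ × 604×10³ m = 59.0 m/s:
V = [fR − √((fR)² − 4 fR V_g)]/2 = [59.0 − √(59.0² − 4×59.0×12)]/2 = 16.8 m/s
Supergeostrophic (V > V_g = 12 m/s), as expected around a high.

16.8 m s⁻¹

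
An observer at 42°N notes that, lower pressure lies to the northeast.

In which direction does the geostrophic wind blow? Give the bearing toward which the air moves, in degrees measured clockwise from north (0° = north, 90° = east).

The pressure-gradient force points toward the northeast (bearing 045°).
Geostrophic balance: in the Northern Hemisphere the Coriolis force deflects motion to the right, so the geostrophic wind blows 90° to the right of the pressure-gradient force (low pressure on the left).
Rotating 045° by 90° clockwise gives 135° — the wind blows toward the southeast.

135°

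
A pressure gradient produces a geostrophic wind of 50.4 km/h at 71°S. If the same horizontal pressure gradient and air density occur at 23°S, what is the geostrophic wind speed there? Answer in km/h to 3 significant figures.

With the same pressure gradient and density, V_g ∝ 1/f ∝ 1/sin φ.
V₂ = V₁ · sin φ₁ / sin φ₂ = 50.4 × sin 71° / sin 23°
V₂ = 50.4 × 0.9455/0.3907 = 122 km/h

122 km/h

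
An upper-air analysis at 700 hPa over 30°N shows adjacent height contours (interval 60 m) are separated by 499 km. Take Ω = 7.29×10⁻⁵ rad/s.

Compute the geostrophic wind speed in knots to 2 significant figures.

31 knots

Coriolis parameter at 30°N:
f = 2Ω sin φ = 2 × 7.29×10⁻⁵ × sin 30° = 7.29×10⁻⁵ s⁻¹
Height gradient: |∂Z/∂n| = 60 m / 499000 m = 1.20×10⁻⁴
On a pressure surface, geostrophic balance gives V_g = (g/f)|∂Z/∂n|:
V_g = 9.81 × 1.20×10⁻⁴ / 7.29×10⁻⁵ = 16.2 m/s
Converting: 16.2 m/s × 1.944 = 31 knots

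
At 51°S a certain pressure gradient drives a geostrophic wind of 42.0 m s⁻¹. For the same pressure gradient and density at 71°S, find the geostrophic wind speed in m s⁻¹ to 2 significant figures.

With the same pressure gradient and density, V_g ∝ 1/f ∝ 1/sin φ.
V₂ = V₁ · sin φ₁ / sin φ₂ = 42.0 × sin 51° / sin 71°
V₂ = 42.0 × 0.7771/0.9455 = 35 m s⁻¹

35 m s⁻¹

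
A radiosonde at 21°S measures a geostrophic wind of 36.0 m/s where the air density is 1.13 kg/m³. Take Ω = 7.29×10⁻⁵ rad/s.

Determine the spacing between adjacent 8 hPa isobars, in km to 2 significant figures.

380 km

Coriolis parameter at 21°S:
f = 2Ω sin φ = 2 × 7.29×10⁻⁵ × sin 21° = 5.23×10⁻⁵ s⁻¹
Geostrophic balance rearranged: |∂P/∂n| = f ρ V_g
|∂P/∂n| = 5.23×10⁻⁵ × 1.13 × 36.0 = 2.13×10⁻³ Pa/m
Isobar spacing: Δn = ΔP/|∂P/∂n| = 800 Pa / 2.13×10⁻³ Pa/m = 376376 m ≈ 380 km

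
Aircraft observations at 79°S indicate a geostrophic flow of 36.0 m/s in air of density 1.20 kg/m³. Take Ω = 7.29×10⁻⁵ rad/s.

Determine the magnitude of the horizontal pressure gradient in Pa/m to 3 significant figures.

6.18×10⁻³ Pa/m

Coriolis parameter at 79°S:
f = 2Ω sin φ = 2 × 7.29×10⁻⁵ × sin 79° = 1.43×10⁻⁴ s⁻¹
Geostrophic balance rearranged: |∂P/∂n| = f ρ V_g
|∂P/∂n| = 1.43×10⁻⁴ × 1.20 × 36.0 = 6.18×10⁻³ Pa/m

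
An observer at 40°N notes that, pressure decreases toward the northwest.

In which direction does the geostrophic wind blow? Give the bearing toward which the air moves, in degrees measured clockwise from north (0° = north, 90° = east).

The pressure-gradient force points toward the northwest (bearing 315°).
Geostrophic balance: in the Northern Hemisphere the Coriolis force deflects motion to the right, so the geostrophic wind blows 90° to the right of the pressure-gradient force (low pressure on the left).
Rotating 315° by 90° clockwise gives 045° — the wind blows toward the northeast.

045°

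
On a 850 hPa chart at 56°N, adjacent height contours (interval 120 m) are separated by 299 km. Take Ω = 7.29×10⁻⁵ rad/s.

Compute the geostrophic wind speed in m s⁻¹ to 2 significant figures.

Coriolis parameter at 56°N:
f = 2Ω sin φ = 2 × 7.29×10⁻⁵ × sin 56° = 1.21×10⁻⁴ s⁻¹
Height gradient: |∂Z/∂n| = 120 m / 299000 m = 4.01×10⁻⁴
On a pressure surface, geostrophic balance gives V_g = (g/f)|∂Z/∂n|:
V_g = 9.81 × 4.01×10⁻⁴ / 1.21×10⁻⁴ = 32.6 m/s

33 m s⁻¹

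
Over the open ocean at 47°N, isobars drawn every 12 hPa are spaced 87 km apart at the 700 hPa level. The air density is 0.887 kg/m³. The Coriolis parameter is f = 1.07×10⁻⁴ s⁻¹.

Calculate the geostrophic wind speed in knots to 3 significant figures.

282 knots

Pressure gradient: |∂P/∂n| = 1200 Pa / 87000 m = 1.38×10⁻² Pa/m
Geostrophic balance (pressure-gradient force = Coriolis force):
V_g = (1/(fρ)) |∂P/∂n| = 1.38×10⁻² / (1.07×10⁻⁴ × 0.887) = 145 m/s
Converting: 145 m/s × 1.944 = 282 knots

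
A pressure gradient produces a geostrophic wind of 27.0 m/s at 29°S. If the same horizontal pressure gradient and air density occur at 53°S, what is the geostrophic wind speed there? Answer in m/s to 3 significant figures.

With the same pressure gradient and density, V_g ∝ 1/f ∝ 1/sin φ.
V₂ = V₁ · sin φ₁ / sin φ₂ = 27.0 × sin 29° / sin 53°
V₂ = 27.0 × 0.4848/0.7986 = 16.4 m/s

16.4 m/s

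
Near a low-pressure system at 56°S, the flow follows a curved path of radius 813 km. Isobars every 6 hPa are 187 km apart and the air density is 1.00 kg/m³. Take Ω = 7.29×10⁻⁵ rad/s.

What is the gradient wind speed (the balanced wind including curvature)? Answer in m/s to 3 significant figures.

21.7 m/s

Coriolis parameter at 56°S:
f = 2Ω sin φ = 2 × 7.29×10⁻⁵ × sin 56° = 1.21×10⁻⁴ s⁻¹
Pressure gradient: |∂P/∂n| = 600 Pa / 187000 m = 3.21×10⁻³ Pa/m
Geostrophic speed: V_g = |∂P/∂n|/(fρ) = 3.21×10⁻³/(1.21×10⁻⁴ × 1.00) = 26.5 m/s
Around a low, centrifugal force acts outward with Coriolis, so pressure-gradient force balances both:
(1/ρ)|∂P/∂n| = fV + V²/R  →  V² + fR·V − fR·V_g = 0
With fR = 1.21×10⁻⁴ × 813×10³ m = 98.3 m/s:
V = [−fR + √((fR)² + 4 fR V_g)]/2 = [−98.3 + √(98.3² + 4×98.3×26.5)]/2 = 21.7 m/s
Subgeostrophic (V < V_g = 26.5 m/s), as expected around a low.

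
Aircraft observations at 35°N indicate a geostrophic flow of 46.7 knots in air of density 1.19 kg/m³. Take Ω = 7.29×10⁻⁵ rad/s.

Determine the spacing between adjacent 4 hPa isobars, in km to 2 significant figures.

170 km

Coriolis parameter at 35°N:
f = 2Ω sin φ = 2 × 7.29×10⁻⁵ × sin 35° = 8.36×10⁻⁵ s⁻¹
Wind speed in SI: 46.7 knots = 24.0 m/s
Geostrophic balance rearranged: |∂P/∂n| = f ρ V_g
|∂P/∂n| = 8.36×10⁻⁵ × 1.19 × 24.0 = 2.39×10⁻³ Pa/m
Isobar spacing: Δn = ΔP/|∂P/∂n| = 400 Pa / 2.39×10⁻³ Pa/m = 167305 m ≈ 170 km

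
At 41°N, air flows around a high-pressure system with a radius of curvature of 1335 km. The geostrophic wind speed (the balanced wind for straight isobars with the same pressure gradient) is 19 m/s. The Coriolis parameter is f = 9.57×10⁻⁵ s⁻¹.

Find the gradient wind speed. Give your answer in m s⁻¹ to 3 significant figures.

Around a high, pressure-gradient force acts outward with centrifugal, so Coriolis balances both:
fV = (1/ρ)|∂P/∂n| + V²/R  →  V² − fR·V + fR·V_g = 0
With fR = 9.57×10⁻⁵ × 1335×10³ m = 128 m/s:
V = [fR − √((fR)² − 4 fR V_g)]/2 = [128 − √(128² − 4×128×19)]/2 = 23.2 m/s
Supergeostrophic (V > V_g = 19 m/s), as expected around a high.

23.2 m s⁻¹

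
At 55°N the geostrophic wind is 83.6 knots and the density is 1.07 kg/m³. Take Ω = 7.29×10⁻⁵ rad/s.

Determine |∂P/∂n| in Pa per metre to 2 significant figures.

5.5×10⁻³ Pa/m

Coriolis parameter at 55°N:
f = 2Ω sin φ = 2 × 7.29×10⁻⁵ × sin 55° = 1.19×10⁻⁴ s⁻¹
Wind speed in SI: 83.6 knots = 43.0 m/s
Geostrophic balance rearranged: |∂P/∂n| = f ρ V_g
|∂P/∂n| = 1.19×10⁻⁴ × 1.07 × 43.0 = 5.50×10⁻³ Pa/m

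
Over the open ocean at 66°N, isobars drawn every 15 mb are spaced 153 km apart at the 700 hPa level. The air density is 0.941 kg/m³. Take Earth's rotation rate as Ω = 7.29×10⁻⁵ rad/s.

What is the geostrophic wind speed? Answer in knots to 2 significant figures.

Coriolis parameter at 66°N:
f = 2Ω sin φ = 2 × 7.29×10⁻⁵ × sin 66° = 1.33×10⁻⁴ s⁻¹
Pressure gradient: |∂P/∂n| = 1500 Pa / 153000 m = 9.80×10⁻³ Pa/m
Geostrophic balance (pressure-gradient force = Coriolis force):
V_g = (1/(fρ)) |∂P/∂n| = 9.80×10⁻³ / (1.33×10⁻⁴ × 0.941) = 78.2 m/s
Converting: 78.2 m/s × 1.944 = 150 knots

150 knots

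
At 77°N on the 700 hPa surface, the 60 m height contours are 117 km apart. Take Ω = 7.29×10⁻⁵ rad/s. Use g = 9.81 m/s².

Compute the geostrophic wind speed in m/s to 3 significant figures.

Coriolis parameter at 77°N:
f = 2Ω sin φ = 2 × 7.29×10⁻⁵ × sin 77° = 1.42×10⁻⁴ s⁻¹
Height gradient: |∂Z/∂n| = 60 m / 117000 m = 5.13×10⁻⁴
On a pressure surface, geostrophic balance gives V_g = (g/f)|∂Z/∂n|:
V_g = 9.81 × 5.13×10⁻⁴ / 1.42×10⁻⁴ = 35.4 m/s

35.4 m/s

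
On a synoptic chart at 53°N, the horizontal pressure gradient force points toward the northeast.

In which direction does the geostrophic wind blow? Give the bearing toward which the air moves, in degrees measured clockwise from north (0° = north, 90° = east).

135°

The pressure-gradient force points toward the northeast (bearing 045°).
Geostrophic balance: in the Northern Hemisphere the Coriolis force deflects motion to the right, so the geostrophic wind blows 90° to the right of the pressure-gradient force (low pressure on the left).
Rotating 045° by 90° clockwise gives 135° — the wind blows toward the southeast.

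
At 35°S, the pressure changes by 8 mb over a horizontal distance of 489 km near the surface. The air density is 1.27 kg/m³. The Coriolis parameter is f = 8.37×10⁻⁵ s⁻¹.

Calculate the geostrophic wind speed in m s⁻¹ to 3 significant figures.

Pressure gradient: |∂P/∂n| = 800 Pa / 489000 m = 1.64×10⁻³ Pa/m
Geostrophic balance (pressure-gradient force = Coriolis force):
V_g = (1/(fρ)) |∂P/∂n| = 1.64×10⁻³ / (8.37×10⁻⁵ × 1.27) = 15.4 m/s

15.4 m s⁻¹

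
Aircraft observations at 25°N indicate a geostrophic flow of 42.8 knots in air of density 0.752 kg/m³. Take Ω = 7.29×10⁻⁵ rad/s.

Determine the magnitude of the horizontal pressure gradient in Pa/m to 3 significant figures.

1.02×10⁻³ Pa/m

Coriolis parameter at 25°N:
f = 2Ω sin φ = 2 × 7.29×10⁻⁵ × sin 25° = 6.16×10⁻⁵ s⁻¹
Wind speed in SI: 42.8 knots = 22.0 m/s
Geostrophic balance rearranged: |∂P/∂n| = f ρ V_g
|∂P/∂n| = 6.16×10⁻⁵ × 0.752 × 22.0 = 1.02×10⁻³ Pa/m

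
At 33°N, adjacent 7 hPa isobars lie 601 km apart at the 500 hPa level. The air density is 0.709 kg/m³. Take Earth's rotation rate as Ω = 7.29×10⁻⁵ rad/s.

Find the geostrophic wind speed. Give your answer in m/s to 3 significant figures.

Coriolis parameter at 33°N:
f = 2Ω sin φ = 2 × 7.29×10⁻⁵ × sin 33° = 7.94×10⁻⁵ s⁻¹
Pressure gradient: |∂P/∂n| = 700 Pa / 601000 m = 1.16×10⁻³ Pa/m
Geostrophic balance (pressure-gradient force = Coriolis force):
V_g = (1/(fρ)) |∂P/∂n| = 1.16×10⁻³ / (7.94×10⁻⁵ × 0.709) = 20.7 m/s

20.7 m/s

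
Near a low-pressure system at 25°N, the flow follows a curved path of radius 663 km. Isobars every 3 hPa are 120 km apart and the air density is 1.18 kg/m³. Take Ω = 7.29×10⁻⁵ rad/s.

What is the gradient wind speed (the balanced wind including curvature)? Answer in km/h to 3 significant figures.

80.1 km/h

Coriolis parameter at 25°N:
f = 2Ω sin φ = 2 × 7.29×10⁻⁵ × sin 25° = 6.16×10⁻⁵ s⁻¹
Pressure gradient: |∂P/∂n| = 300 Pa / 120000 m = 2.50×10⁻³ Pa/m
Geostrophic speed: V_g = |∂P/∂n|/(fρ) = 2.50×10⁻³/(6.16×10⁻⁵ × 1.18) = 34.4 m/s
Around a low, centrifugal force acts outward with Coriolis, so pressure-gradient force balances both:
(1/ρ)|∂P/∂n| = fV + V²/R  →  V² + fR·V − fR·V_g = 0
With fR = 6.16×10⁻⁵ × 663×10³ m = 40.9 m/s:
V = [−fR + √((fR)² + 4 fR V_g)]/2 = [−40.9 + √(40.9² + 4×40.9×34.4)]/2 = 22.3 m/s
Subgeostrophic (V < V_g = 34.4 m/s), as expected around a low.
Converting: 22.3 m/s × 3.6 = 80.1 km/h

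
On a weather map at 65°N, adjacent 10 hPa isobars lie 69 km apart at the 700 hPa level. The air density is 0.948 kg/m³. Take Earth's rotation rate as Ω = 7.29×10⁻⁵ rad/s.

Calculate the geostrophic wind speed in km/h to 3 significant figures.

416 km/h

Coriolis parameter at 65°N:
f = 2Ω sin φ = 2 × 7.29×10⁻⁵ × sin 65° = 1.32×10⁻⁴ s⁻¹
Pressure gradient: |∂P/∂n| = 1000 Pa / 69000 m = 1.45×10⁻² Pa/m
Geostrophic balance (pressure-gradient force = Coriolis force):
V_g = (1/(fρ)) |∂P/∂n| = 1.45×10⁻² / (1.32×10⁻⁴ × 0.948) = 116 m/s
Converting: 116 m/s × 3.6 = 416 km/h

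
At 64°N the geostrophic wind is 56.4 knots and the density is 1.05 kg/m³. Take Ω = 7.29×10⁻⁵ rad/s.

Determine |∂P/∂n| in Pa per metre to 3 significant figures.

3.99×10⁻³ Pa/m

Coriolis parameter at 64°N:
f = 2Ω sin φ = 2 × 7.29×10⁻⁵ × sin 64° = 1.31×10⁻⁴ s⁻¹
Wind speed in SI: 56.4 knots = 29.0 m/s
Geostrophic balance rearranged: |∂P/∂n| = f ρ V_g
|∂P/∂n| = 1.31×10⁻⁴ × 1.05 × 29.0 = 3.99×10⁻³ Pa/m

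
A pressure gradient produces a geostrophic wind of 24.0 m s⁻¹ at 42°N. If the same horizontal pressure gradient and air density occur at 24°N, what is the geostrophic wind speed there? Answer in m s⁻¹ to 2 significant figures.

39 m s⁻¹

With the same pressure gradient and density, V_g ∝ 1/f ∝ 1/sin φ.
V₂ = V₁ · sin φ₁ / sin φ₂ = 24.0 × sin 42° / sin 24°
V₂ = 24.0 × 0.6691/0.4067 = 39 m s⁻¹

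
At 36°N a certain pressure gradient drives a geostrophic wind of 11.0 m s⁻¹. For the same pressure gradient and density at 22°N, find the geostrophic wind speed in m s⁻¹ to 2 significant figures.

17 m s⁻¹

With the same pressure gradient and density, V_g ∝ 1/f ∝ 1/sin φ.
V₂ = V₁ · sin φ₁ / sin φ₂ = 11.0 × sin 36° / sin 22°
V₂ = 11.0 × 0.5878/0.3746 = 17 m s⁻¹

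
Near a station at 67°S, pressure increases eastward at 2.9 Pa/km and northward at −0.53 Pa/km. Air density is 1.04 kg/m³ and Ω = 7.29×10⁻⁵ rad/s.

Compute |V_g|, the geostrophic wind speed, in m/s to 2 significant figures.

Coriolis parameter at 67°S:
f = 2Ω sin φ = 2 × 7.29×10⁻⁵ × sin 67° = 1.34×10⁻⁴ s⁻¹
In the Southern Hemisphere f is negative: f = −1.34×10⁻⁴ s⁻¹.
Component geostrophic relations (x east, y north):
u_g = −(1/(fρ)) ∂P/∂y,  v_g = (1/(fρ)) ∂P/∂x
u_g = −(−0.53×10⁻³)/(−1.34×10⁻⁴ × 1.04) = −3.80 m/s;  v_g = (2.9×10⁻³)/(−1.34×10⁻⁴ × 1.04) = −20.8 m/s
|V_g| = √(u_g² + v_g²) = 21.1 m/s

21 m/s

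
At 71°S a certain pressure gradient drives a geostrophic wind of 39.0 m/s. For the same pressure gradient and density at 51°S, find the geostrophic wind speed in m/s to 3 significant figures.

47.4 m/s

With the same pressure gradient and density, V_g ∝ 1/f ∝ 1/sin φ.
V₂ = V₁ · sin φ₁ / sin φ₂ = 39.0 × sin 71° / sin 51°
V₂ = 39.0 × 0.9455/0.7771 = 47.4 m/s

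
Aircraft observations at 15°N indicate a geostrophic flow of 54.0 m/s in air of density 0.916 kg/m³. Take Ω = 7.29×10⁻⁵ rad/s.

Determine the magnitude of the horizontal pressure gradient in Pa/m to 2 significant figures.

Coriolis parameter at 15°N:
f = 2Ω sin φ = 2 × 7.29×10⁻⁵ × sin 15° = 3.77×10⁻⁵ s⁻¹
Geostrophic balance rearranged: |∂P/∂n| = f ρ V_g
|∂P/∂n| = 3.77×10⁻⁵ × 0.916 × 54.0 = 1.87×10⁻³ Pa/m

1.9×10⁻³ Pa/m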